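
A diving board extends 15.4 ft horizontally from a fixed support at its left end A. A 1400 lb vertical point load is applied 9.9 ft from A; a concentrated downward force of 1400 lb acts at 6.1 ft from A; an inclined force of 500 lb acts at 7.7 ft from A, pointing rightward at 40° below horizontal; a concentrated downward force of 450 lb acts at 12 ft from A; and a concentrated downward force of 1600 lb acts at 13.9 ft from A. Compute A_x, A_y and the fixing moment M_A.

ΣF_x = 0: A_x + 500·cos40° = 0 → A_x = -383.0 lb.
ΣF_y = 0: A_y − 1400 − 1400 − 500·sin40° − 450 − 1600 = 0 → A_y = 5171 lb.
ΣM about A: M_A − 1400·9.9 − 1400·6.1 − 500·sin40°·7.7 − 450·12 − 1600·13.9 = 0 → M_A = 52510 lb·ft.

A_x = -383.0 lb, A_y = 5171 lb, M_A = 52510 lb·ft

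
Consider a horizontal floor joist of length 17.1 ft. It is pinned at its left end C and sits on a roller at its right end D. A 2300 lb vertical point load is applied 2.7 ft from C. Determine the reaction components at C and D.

C_x = 0, C_y = 1937 lb, D_y = 363.2 lb

Moments about C: D_y·17.1 − 2300·2.7 = 0 → D_y = 6210/17.1 = 363.158 ≈ 363.2 lb.
ΣF_y = 0: C_y + 363.158 − 2300 = 0 → C_y = 1937 lb.
ΣF_x = 0: no horizontal applied forces, so C_x = 0.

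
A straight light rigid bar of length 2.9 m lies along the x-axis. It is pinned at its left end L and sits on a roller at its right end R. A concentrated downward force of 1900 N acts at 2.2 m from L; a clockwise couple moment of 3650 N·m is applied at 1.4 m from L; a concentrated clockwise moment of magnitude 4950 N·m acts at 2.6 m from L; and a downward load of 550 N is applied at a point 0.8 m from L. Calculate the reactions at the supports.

L_x = 0, L_y = -2109 N, R_y = 4559 N

ΣM about L: R_y·2.9 − 1900·2.2 − 3650 − 4950 − 550·0.8 = 0 → R_y = 13220/2.9 = 4558.62 ≈ 4559 N.
ΣF_y = 0: L_y + 4558.62 − 1900 − 550 = 0 → L_y = -2109 N.
ΣF_x = 0: no horizontal applied forces, so L_x = 0.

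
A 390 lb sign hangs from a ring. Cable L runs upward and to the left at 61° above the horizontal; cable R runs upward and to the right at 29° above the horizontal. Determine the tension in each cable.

ΣF_x = 0: −T_L·cos61° + T_R·cos29° = 0 → T_R = 0.554309·T_L.
ΣF_y = 0: T_L·sin61° + T_R·sin29° = 390.
Substitute: T_L·(0.87462 + 0.554309·0.48481) = 390 → T_L = 341.102 ≈ 341.1 lb.
Then T_R = 0.554309 × 341.102 = 189.1 lb.

T_L = 341.1 lb, T_R = 189.1 lb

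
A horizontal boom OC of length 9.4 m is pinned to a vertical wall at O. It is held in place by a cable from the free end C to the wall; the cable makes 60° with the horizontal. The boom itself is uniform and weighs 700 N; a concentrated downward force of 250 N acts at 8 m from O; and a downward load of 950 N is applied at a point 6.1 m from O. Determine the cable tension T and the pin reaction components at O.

ΣM about O: T·sin60°·9.4 − 700·4.7 − 250·8 − 950·6.1 = 0 → T = 11085/(9.4·0.866025) = 1361.69 ≈ 1362 N.
ΣF_x = 0: O_x − T·cos60° = 0 → O_x = 1361.69 × 0.5 = 680.8 N.
ΣF_y = 0: O_y + T·sin60° − 700 − 250 − 950 = 0 → O_y = 1900 − 1361.69 × 0.866025 = 720.7 N.

T = 1362 N, O_x = 680.8 N, O_y = 720.7 N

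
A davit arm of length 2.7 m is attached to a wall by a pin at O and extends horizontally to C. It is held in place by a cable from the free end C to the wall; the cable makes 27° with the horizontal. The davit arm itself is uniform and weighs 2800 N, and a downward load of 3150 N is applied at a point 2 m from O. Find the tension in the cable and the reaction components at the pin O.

ΣM about O: T·sin27°·2.7 − 2800·1.35 − 3150·2 = 0 → T = 10080/(2.7·0.45399) = 8223.38 ≈ 8223 N.
ΣF_x = 0: O_x − T·cos27° = 0 → O_x = 8223.38 × 0.891007 = 7327 N.
ΣF_y = 0: O_y + T·sin27° − 2800 − 3150 = 0 → O_y = 5950 − 8223.38 × 0.45399 = 2217 N.

T = 8223 N, O_x = 7327 N, O_y = 2217 N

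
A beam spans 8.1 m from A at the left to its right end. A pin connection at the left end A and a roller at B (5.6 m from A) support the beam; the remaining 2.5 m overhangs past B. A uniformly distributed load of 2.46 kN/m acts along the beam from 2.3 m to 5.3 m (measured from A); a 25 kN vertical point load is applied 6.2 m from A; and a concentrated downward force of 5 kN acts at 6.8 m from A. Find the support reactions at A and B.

Resultant of the distributed load: 2.46 × 3 = 7.38 kN at 3.8 m from A.
ΣM about A: B_y·5.6 − (2.46·3)·3.8 − 25·6.2 − 5·6.8 = 0 → B_y = 217.044/5.6 = 38.7579 ≈ 38.76 kN.
ΣF_y = 0: A_y + 38.7579 − 2.46·3 − 25 − 5 = 0 → A_y = -1.378 kN.
ΣF_x = 0: no horizontal applied forces, so A_x = 0.

A_x = 0, A_y = -1.378 kN, B_y = 38.76 kN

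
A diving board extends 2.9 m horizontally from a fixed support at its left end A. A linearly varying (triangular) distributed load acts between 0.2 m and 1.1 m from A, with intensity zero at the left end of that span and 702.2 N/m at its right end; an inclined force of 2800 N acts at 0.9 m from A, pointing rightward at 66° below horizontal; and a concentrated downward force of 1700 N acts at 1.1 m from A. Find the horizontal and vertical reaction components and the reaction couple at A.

Resultant of the triangular load: ½ × 702.2 × 0.9 = 315.99 N, acting at 0.8 m from A (one-third of the span from the peak).
ΣF_x = 0: A_x + 2800·cos66° = 0 → A_x = -1139 N.
ΣF_y = 0: A_y − ½·702.2·0.9 − 2800·sin66° − 1700 = 0 → A_y = 4574 N.
ΣM about A: M_A − (½·702.2·0.9)·0.8 − 2800·sin66°·0.9 − 1700·1.1 = 0 → M_A = 4425 N·m.

A_x = -1139 N, A_y = 4574 N, M_A = 4425 N·m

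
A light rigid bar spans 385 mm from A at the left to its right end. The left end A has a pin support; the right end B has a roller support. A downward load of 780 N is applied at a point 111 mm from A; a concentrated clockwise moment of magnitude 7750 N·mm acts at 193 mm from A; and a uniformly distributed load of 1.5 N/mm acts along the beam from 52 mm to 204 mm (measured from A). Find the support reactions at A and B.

A_x = 0, A_y = 687.2 N, B_y = 320.8 N

Resultant of the distributed load: 1.5 × 152 = 228 N at 128 mm from A.
ΣM about A: B_y·385 − 780·111 − 7750 − (1.5·152)·128 = 0 → B_y = 123514/385 = 320.816 ≈ 320.8 N.
ΣF_y = 0: A_y + 320.816 − 780 − 1.5·152 = 0 → A_y = 687.2 N.
ΣF_x = 0: no horizontal applied forces, so A_x = 0.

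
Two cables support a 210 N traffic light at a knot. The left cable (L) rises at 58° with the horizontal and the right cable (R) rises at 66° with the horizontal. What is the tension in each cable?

ΣF_x = 0: −T_L·cos58° + T_R·cos66° = 0 → T_R = 1.30286·T_L.
ΣF_y = 0: T_L·sin58° + T_R·sin66° = 210.
Substitute: T_L·(0.848048 + 1.30286·0.913545) = 210 → T_L = 103.029 ≈ 103.0 N.
Then T_R = 1.30286 × 103.029 = 134.2 N.

T_L = 103.0 N, T_R = 134.2 N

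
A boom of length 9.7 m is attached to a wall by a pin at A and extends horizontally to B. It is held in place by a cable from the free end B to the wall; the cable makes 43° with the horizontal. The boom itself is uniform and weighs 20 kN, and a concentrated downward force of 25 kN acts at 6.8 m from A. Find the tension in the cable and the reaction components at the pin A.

T = 40.36 kN, A_x = 29.52 kN, A_y = 17.47 kN

ΣM about A: T·sin43°·9.7 − 20·4.85 − 25·6.8 = 0 → T = 267/(9.7·0.681998) = 40.3605 ≈ 40.36 kN.
ΣF_x = 0: A_x − T·cos43° = 0 → A_x = 40.3605 × 0.731354 = 29.52 kN.
ΣF_y = 0: A_y + T·sin43° − 20 − 25 = 0 → A_y = 45 − 40.3605 × 0.681998 = 17.47 kN.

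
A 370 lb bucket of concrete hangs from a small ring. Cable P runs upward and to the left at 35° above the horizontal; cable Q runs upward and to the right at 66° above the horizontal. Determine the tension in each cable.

ΣF_x = 0: −T_P·cos35° + T_Q·cos66° = 0 → T_Q = 2.01396·T_P.
ΣF_y = 0: T_P·sin35° + T_Q·sin66° = 370.
Substitute: T_P·(0.573576 + 2.01396·0.913545) = 370 → T_P = 153.309 ≈ 153.3 lb.
Then T_Q = 2.01396 × 153.309 = 308.8 lb.

T_P = 153.3 lb, T_Q = 308.8 lb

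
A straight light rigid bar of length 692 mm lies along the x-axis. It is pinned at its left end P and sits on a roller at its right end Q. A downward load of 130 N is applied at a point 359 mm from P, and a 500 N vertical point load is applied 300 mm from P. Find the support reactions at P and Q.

Moments about P: Q_y·692 − 130·359 − 500·300 = 0 → Q_y = 196670/692 = 284.205 ≈ 284.2 N.
ΣF_y = 0: P_y + 284.205 − 130 − 500 = 0 → P_y = 345.8 N.
ΣF_x = 0: no horizontal applied forces, so P_x = 0.

P_x = 0, P_y = 345.8 N, Q_y = 284.2 N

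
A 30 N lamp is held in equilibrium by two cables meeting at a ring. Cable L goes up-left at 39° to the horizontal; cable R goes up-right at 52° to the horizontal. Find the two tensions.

T_L = 18.47 N, T_R = 23.32 N

ΣF_x = 0: −T_L·cos39° + T_R·cos52° = 0 → T_R = 1.26229·T_L.
ΣF_y = 0: T_L·sin39° + T_R·sin52° = 30.
Substitute: T_L·(0.62932 + 1.26229·0.788011) = 30 → T_L = 18.4727 ≈ 18.47 N.
Then T_R = 1.26229 × 18.4727 = 23.32 N.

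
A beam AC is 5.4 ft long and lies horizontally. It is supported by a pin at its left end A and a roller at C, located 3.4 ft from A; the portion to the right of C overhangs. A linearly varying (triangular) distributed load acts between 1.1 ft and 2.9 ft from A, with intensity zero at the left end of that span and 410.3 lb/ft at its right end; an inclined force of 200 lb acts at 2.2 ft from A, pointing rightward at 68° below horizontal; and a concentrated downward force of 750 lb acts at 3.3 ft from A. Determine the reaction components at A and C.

A_x = -74.92 lb, A_y = 207.0 lb, C_y = 1098 lb

Resultant of the triangular load: ½ × 410.3 × 1.8 = 369.27 lb, acting at 2.3 ft from A (one-third of the span from the peak).
ΣM about A: C_y·3.4 − (½·410.3·1.8)·2.3 − 200·sin68°·2.2 − 750·3.3 = 0 → C_y = 3732.28/3.4 = 1097.73 ≈ 1098 lb.
ΣF_y = 0: A_y + 1097.73 − ½·410.3·1.8 − 200·sin68° − 750 = 0 → A_y = 207.0 lb.
ΣF_x = 0: A_x + 200·cos68° = 0 → A_x = -74.92 lb.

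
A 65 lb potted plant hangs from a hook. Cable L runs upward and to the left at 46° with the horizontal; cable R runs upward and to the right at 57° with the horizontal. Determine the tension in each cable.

ΣF_x = 0: −T_L·cos46° + T_R·cos57° = 0 → T_R = 1.27545·T_L.
ΣF_y = 0: T_L·sin46° + T_R·sin57° = 65.
Substitute: T_L·(0.71934 + 1.27545·0.838671) = 65 → T_L = 36.3327 ≈ 36.33 lb.
Then T_R = 1.27545 × 36.3327 = 46.34 lb.

T_L = 36.33 lb, T_R = 46.34 lb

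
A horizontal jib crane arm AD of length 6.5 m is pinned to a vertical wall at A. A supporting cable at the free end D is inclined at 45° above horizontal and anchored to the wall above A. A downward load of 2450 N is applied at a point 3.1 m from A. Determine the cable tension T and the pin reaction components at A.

T = 1652 N, A_x = 1168 N, A_y = 1282 N

ΣM about A: T·sin45°·6.5 − 2450·3.1 = 0 → T = 7595/(6.5·0.707107) = 1652.45 ≈ 1652 N.
ΣF_x = 0: A_x − T·cos45° = 0 → A_x = 1652.45 × 0.707107 = 1168 N.
ΣF_y = 0: A_y + T·sin45° − 2450 = 0 → A_y = 2450 − 1652.45 × 0.707107 = 1282 N.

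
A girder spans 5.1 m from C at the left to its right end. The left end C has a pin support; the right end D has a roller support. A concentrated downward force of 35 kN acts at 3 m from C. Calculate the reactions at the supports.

ΣM about C: D_y·5.1 − 35·3 = 0 → D_y = 105/5.1 = 20.5882 ≈ 20.59 kN.
ΣF_y = 0: C_y + 20.5882 − 35 = 0 → C_y = 14.41 kN.
ΣF_x = 0: no horizontal applied forces, so C_x = 0.

C_x = 0, C_y = 14.41 kN, D_y = 20.59 kN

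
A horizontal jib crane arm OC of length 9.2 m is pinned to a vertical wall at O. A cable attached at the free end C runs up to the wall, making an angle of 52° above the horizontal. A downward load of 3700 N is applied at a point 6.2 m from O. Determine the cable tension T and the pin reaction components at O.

T = 3164 N, O_x = 1948 N, O_y = 1207 N

ΣM about O: T·sin52°·9.2 − 3700·6.2 = 0 → T = 22940/(9.2·0.788011) = 3164.27 ≈ 3164 N.
ΣF_x = 0: O_x − T·cos52° = 0 → O_x = 3164.27 × 0.615661 = 1948 N.
ΣF_y = 0: O_y + T·sin52° − 3700 = 0 → O_y = 3700 − 3164.27 × 0.788011 = 1207 N.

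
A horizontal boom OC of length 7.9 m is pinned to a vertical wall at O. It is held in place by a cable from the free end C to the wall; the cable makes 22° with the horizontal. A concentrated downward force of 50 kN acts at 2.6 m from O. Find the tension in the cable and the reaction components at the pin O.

ΣM about O: T·sin22°·7.9 − 50·2.6 = 0 → T = 130/(7.9·0.374607) = 43.9279 ≈ 43.93 kN.
ΣF_x = 0: O_x − T·cos22° = 0 → O_x = 43.9279 × 0.927184 = 40.73 kN.
ΣF_y = 0: O_y + T·sin22° − 50 = 0 → O_y = 50 − 43.9279 × 0.374607 = 33.54 kN.

T = 43.93 kN, O_x = 40.73 kN, O_y = 33.54 kN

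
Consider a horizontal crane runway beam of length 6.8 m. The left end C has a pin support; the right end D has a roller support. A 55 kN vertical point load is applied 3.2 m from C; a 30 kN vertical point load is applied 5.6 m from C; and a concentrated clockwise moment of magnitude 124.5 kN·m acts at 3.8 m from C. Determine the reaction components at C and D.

C_x = 0, C_y = 16.10 kN, D_y = 68.90 kN

Taking moments about C: D_y·6.8 − 55·3.2 − 30·5.6 − 124.5 = 0 → D_y = 468.5/6.8 = 68.8971 ≈ 68.90 kN.
ΣF_y = 0: C_y + 68.8971 − 55 − 30 = 0 → C_y = 16.10 kN.
ΣF_x = 0: no horizontal applied forces, so C_x = 0.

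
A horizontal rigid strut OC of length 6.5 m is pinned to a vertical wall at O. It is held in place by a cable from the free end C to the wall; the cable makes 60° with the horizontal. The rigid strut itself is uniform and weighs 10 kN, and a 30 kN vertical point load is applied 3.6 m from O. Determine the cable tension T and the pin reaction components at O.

ΣM about O: T·sin60°·6.5 − 10·3.25 − 30·3.6 = 0 → T = 140.5/(6.5·0.866025) = 24.9593 ≈ 24.96 kN.
ΣF_x = 0: O_x − T·cos60° = 0 → O_x = 24.9593 × 0.5 = 12.48 kN.
ΣF_y = 0: O_y + T·sin60° − 10 − 30 = 0 → O_y = 40 − 24.9593 × 0.866025 = 18.38 kN.

T = 24.96 kN, O_x = 12.48 kN, O_y = 18.38 kN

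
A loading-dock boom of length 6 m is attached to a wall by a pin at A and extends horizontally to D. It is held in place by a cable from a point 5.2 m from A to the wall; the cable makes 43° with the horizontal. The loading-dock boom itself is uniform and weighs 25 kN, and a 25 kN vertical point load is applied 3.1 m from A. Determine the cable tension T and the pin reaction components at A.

ΣM about A: T·sin43°·5.2 − 25·3 − 25·3.1 = 0 → T = 152.5/(5.2·0.681998) = 43.0015 ≈ 43.00 kN.
ΣF_x = 0: A_x − T·cos43° = 0 → A_x = 43.0015 × 0.731354 = 31.45 kN.
ΣF_y = 0: A_y + T·sin43° − 25 − 25 = 0 → A_y = 50 − 43.0015 × 0.681998 = 20.67 kN.

T = 43.00 kN, A_x = 31.45 kN, A_y = 20.67 kN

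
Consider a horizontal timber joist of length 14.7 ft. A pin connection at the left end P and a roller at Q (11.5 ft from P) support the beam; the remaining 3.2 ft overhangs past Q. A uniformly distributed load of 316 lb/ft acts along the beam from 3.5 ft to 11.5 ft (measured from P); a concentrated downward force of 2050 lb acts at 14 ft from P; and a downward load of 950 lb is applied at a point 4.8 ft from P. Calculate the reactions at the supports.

Resultant of the distributed load: 316 × 8 = 2528 lb at 7.5 ft from P.
Taking moments about P: Q_y·11.5 − (316·8)·7.5 − 2050·14 − 950·4.8 = 0 → Q_y = 52220/11.5 = 4540.87 ≈ 4541 lb.
ΣF_y = 0: P_y + 4540.87 − 316·8 − 2050 − 950 = 0 → P_y = 987.1 lb.
ΣF_x = 0: no horizontal applied forces, so P_x = 0.

P_x = 0, P_y = 987.1 lb, Q_y = 4541 lb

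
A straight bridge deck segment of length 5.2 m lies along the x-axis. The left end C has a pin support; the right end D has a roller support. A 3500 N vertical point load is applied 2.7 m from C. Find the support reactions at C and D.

ΣM about C: D_y·5.2 − 3500·2.7 = 0 → D_y = 9450/5.2 = 1817.31 ≈ 1817 N.
ΣF_y = 0: C_y + 1817.31 − 3500 = 0 → C_y = 1683 N.
ΣF_x = 0: no horizontal applied forces, so C_x = 0.

C_x = 0, C_y = 1683 N, D_y = 1817 N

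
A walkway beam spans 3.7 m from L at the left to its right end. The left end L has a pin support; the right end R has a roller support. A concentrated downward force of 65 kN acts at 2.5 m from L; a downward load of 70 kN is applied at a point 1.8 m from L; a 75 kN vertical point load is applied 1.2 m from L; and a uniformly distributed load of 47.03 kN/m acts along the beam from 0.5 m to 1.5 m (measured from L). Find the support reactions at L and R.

L_x = 0, L_y = 142.0 kN, R_y = 115.0 kN

Resultant of the distributed load: 47.03 × 1 = 47.03 kN at 1 m from L.
ΣM about L: R_y·3.7 − 65·2.5 − 70·1.8 − 75·1.2 − (47.03·1)·1 = 0 → R_y = 425.53/3.7 = 115.008 ≈ 115.0 kN.
ΣF_y = 0: L_y + 115.008 − 65 − 70 − 75 − 47.03·1 = 0 → L_y = 142.0 kN.
ΣF_x = 0: no horizontal applied forces, so L_x = 0.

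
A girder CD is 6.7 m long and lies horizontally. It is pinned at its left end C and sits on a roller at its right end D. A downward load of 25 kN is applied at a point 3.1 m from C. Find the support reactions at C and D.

C_x = 0, C_y = 13.43 kN, D_y = 11.57 kN

Taking moments about C: D_y·6.7 − 25·3.1 = 0 → D_y = 77.5/6.7 = 11.5672 ≈ 11.57 kN.
ΣF_y = 0: C_y + 11.5672 − 25 = 0 → C_y = 13.43 kN.
ΣF_x = 0: no horizontal applied forces, so C_x = 0.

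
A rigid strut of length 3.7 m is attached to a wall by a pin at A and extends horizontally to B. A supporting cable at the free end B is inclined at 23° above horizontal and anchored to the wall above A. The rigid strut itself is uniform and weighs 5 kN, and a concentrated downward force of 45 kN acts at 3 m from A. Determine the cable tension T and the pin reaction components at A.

T = 99.78 kN, A_x = 91.85 kN, A_y = 11.01 kN

ΣM about A: T·sin23°·3.7 − 5·1.85 − 45·3 = 0 → T = 144.25/(3.7·0.390731) = 99.7783 ≈ 99.78 kN.
ΣF_x = 0: A_x − T·cos23° = 0 → A_x = 99.7783 × 0.920505 = 91.85 kN.
ΣF_y = 0: A_y + T·sin23° − 5 − 45 = 0 → A_y = 50 − 99.7783 × 0.390731 = 11.01 kN.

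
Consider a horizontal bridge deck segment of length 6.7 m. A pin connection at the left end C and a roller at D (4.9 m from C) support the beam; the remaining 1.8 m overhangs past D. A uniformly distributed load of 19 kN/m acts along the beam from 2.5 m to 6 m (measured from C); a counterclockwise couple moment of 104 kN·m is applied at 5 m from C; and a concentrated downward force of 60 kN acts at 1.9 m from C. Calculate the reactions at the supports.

C_x = 0, C_y = 66.78 kN, D_y = 59.72 kN

Resultant of the distributed load: 19 × 3.5 = 66.5 kN at 4.25 m from C.
Moments about C: D_y·4.9 − (19·3.5)·4.25 + 104 − 60·1.9 = 0 → D_y = 292.625/4.9 = 59.7194 ≈ 59.72 kN.
ΣF_y = 0: C_y + 59.7194 − 19·3.5 − 60 = 0 → C_y = 66.78 kN.
ΣF_x = 0: no horizontal applied forces, so C_x = 0.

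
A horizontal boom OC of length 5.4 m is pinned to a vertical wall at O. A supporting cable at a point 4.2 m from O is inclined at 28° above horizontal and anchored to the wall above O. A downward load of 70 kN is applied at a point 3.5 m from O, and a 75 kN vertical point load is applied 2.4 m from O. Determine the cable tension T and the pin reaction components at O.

ΣM about O: T·sin28°·4.2 − 70·3.5 − 75·2.4 = 0 → T = 425/(4.2·0.469472) = 215.541 ≈ 215.5 kN.
ΣF_x = 0: O_x − T·cos28° = 0 → O_x = 215.541 × 0.882948 = 190.3 kN.
ΣF_y = 0: O_y + T·sin28° − 70 − 75 = 0 → O_y = 145 − 215.541 × 0.469472 = 43.81 kN.

T = 215.5 kN, O_x = 190.3 kN, O_y = 43.81 kN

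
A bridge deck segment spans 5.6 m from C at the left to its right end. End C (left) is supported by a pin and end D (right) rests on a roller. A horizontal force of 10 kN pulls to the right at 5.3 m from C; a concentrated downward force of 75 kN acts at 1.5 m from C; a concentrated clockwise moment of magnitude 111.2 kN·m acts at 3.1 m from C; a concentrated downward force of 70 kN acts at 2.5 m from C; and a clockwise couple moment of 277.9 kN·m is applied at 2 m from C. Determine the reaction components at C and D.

C_x = -10.00 kN, C_y = 24.18 kN, D_y = 120.8 kN

Moments about C: D_y·5.6 − 75·1.5 − 111.2 − 70·2.5 − 277.9 = 0 → D_y = 676.6/5.6 = 120.821 ≈ 120.8 kN.
ΣF_y = 0: C_y + 120.821 − 75 − 70 = 0 → C_y = 24.18 kN.
ΣF_x = 0: C_x + 10 = 0 → C_x = -10.00 kN.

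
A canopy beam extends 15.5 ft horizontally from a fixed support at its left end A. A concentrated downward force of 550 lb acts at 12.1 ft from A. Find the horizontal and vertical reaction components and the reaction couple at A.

A_x = 0, A_y = 550.0 lb, M_A = 6655 lb·ft

ΣF_x = 0: A_x = 0.
ΣF_y = 0: A_y − 550 = 0 → A_y = 550.0 lb.
ΣM about A: M_A − 550·12.1 = 0 → M_A = 6655 lb·ft.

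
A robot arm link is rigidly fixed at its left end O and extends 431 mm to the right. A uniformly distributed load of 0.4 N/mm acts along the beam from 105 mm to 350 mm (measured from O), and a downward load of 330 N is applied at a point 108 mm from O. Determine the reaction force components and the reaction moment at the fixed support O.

Resultant of the distributed load: 0.4 × 245 = 98 N at 227.5 mm from O.
ΣF_x = 0: O_x = 0.
ΣF_y = 0: O_y − 0.4·245 − 330 = 0 → O_y = 428.0 N.
ΣM about O: M_O − (0.4·245)·227.5 − 330·108 = 0 → M_O = 57940 N·mm.

O_x = 0, O_y = 428.0 N, M_O = 57940 N·mm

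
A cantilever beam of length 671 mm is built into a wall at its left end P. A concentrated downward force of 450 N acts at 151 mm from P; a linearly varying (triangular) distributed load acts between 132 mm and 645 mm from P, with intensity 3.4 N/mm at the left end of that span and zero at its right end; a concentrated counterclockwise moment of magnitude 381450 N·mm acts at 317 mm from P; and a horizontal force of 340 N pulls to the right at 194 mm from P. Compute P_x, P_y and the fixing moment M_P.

P_x = -340.0 N, P_y = 1322 N, M_P = -49250 N·mm

Resultant of the triangular load: ½ × 3.4 × 513 = 872.1 N, acting at 303 mm from P (one-third of the span from the peak).
ΣF_x = 0: P_x + 340 = 0 → P_x = -340.0 N.
ΣF_y = 0: P_y − 450 − ½·3.4·513 = 0 → P_y = 1322 N.
ΣM about P: M_P − 450·151 − (½·3.4·513)·303 + 381450 = 0 → M_P = -49250 N·mm.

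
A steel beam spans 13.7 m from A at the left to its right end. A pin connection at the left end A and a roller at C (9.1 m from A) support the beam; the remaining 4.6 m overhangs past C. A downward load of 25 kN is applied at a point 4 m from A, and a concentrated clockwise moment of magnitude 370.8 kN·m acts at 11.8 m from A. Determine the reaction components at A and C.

A_x = 0, A_y = -26.74 kN, C_y = 51.74 kN

Moments about A: C_y·9.1 − 25·4 − 370.8 = 0 → C_y = 470.8/9.1 = 51.7363 ≈ 51.74 kN.
ΣF_y = 0: A_y + 51.7363 − 25 = 0 → A_y = -26.74 kN.
ΣF_x = 0: no horizontal applied forces, so A_x = 0.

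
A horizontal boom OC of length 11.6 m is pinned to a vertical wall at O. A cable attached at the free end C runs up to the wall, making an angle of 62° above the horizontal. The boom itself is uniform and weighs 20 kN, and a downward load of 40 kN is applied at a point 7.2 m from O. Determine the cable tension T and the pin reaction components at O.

ΣM about O: T·sin62°·11.6 − 20·5.8 − 40·7.2 = 0 → T = 404/(11.6·0.882948) = 39.4447 ≈ 39.44 kN.
ΣF_x = 0: O_x − T·cos62° = 0 → O_x = 39.4447 × 0.469472 = 18.52 kN.
ΣF_y = 0: O_y + T·sin62° − 20 − 40 = 0 → O_y = 60 − 39.4447 × 0.882948 = 25.17 kN.

T = 39.44 kN, O_x = 18.52 kN, O_y = 25.17 kN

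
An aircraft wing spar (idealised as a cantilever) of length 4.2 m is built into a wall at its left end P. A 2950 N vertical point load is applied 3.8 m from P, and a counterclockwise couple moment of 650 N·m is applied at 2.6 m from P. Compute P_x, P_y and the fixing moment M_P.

P_x = 0, P_y = 2950 N, M_P = 10560 N·m

ΣF_x = 0: P_x = 0.
ΣF_y = 0: P_y − 2950 = 0 → P_y = 2950 N.
ΣM about P: M_P − 2950·3.8 + 650 = 0 → M_P = 10560 N·m.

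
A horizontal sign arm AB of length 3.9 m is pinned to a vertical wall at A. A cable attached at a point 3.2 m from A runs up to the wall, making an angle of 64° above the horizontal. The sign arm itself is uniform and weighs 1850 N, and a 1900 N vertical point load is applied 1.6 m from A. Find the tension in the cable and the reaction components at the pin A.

T = 2311 N, A_x = 1013 N, A_y = 1673 N

ΣM about A: T·sin64°·3.2 − 1850·1.95 − 1900·1.6 = 0 → T = 6647.5/(3.2·0.898794) = 2311.26 ≈ 2311 N.
ΣF_x = 0: A_x − T·cos64° = 0 → A_x = 2311.26 × 0.438371 = 1013 N.
ΣF_y = 0: A_y + T·sin64° − 1850 − 1900 = 0 → A_y = 3750 − 2311.26 × 0.898794 = 1673 N.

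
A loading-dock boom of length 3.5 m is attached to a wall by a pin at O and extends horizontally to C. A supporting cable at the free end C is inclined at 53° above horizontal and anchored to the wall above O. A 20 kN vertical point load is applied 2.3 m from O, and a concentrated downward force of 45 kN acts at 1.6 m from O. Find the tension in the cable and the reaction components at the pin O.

T = 42.21 kN, O_x = 25.41 kN, O_y = 31.29 kN

ΣM about O: T·sin53°·3.5 − 20·2.3 − 45·1.6 = 0 → T = 118/(3.5·0.798636) = 42.2148 ≈ 42.21 kN.
ΣF_x = 0: O_x − T·cos53° = 0 → O_x = 42.2148 × 0.601815 = 25.41 kN.
ΣF_y = 0: O_y + T·sin53° − 20 − 45 = 0 → O_y = 65 − 42.2148 × 0.798636 = 31.29 kN.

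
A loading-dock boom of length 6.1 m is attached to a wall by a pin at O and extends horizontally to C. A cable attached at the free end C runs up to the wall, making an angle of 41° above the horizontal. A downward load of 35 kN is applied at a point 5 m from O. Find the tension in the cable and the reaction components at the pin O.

ΣM about O: T·sin41°·6.1 − 35·5 = 0 → T = 175/(6.1·0.656059) = 43.7286 ≈ 43.73 kN.
ΣF_x = 0: O_x − T·cos41° = 0 → O_x = 43.7286 × 0.75471 = 33.00 kN.
ΣF_y = 0: O_y + T·sin41° − 35 = 0 → O_y = 35 − 43.7286 × 0.656059 = 6.311 kN.

T = 43.73 kN, O_x = 33.00 kN, O_y = 6.311 kN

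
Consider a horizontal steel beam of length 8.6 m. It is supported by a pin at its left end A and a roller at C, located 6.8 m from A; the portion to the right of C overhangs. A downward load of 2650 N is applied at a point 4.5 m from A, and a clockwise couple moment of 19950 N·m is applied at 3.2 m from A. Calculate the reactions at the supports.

A_x = 0, A_y = -2038 N, C_y = 4688 N

Taking moments about A: C_y·6.8 − 2650·4.5 − 19950 = 0 → C_y = 31875/6.8 = 4687.5 ≈ 4688 N.
ΣF_y = 0: A_y + 4687.5 − 2650 = 0 → A_y = -2038 N.
ΣF_x = 0: no horizontal applied forces, so A_x = 0.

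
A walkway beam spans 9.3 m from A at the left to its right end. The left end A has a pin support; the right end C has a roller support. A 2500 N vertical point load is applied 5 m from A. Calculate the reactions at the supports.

A_x = 0, A_y = 1156 N, C_y = 1344 N

ΣM about A: C_y·9.3 − 2500·5 = 0 → C_y = 12500/9.3 = 1344.09 ≈ 1344 N.
ΣF_y = 0: A_y + 1344.09 − 2500 = 0 → A_y = 1156 N.
ΣF_x = 0: no horizontal applied forces, so A_x = 0.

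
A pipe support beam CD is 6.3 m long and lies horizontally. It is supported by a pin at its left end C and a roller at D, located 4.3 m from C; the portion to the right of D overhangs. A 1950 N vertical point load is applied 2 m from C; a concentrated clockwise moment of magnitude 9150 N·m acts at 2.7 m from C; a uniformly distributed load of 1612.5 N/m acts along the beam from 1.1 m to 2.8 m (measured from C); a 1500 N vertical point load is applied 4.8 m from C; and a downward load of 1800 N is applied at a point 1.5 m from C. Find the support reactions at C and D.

Resultant of the distributed load: 1612.5 × 1.7 = 2741.25 N at 1.95 m from C.
Moments about C: D_y·4.3 − 1950·2 − 9150 − (1612.5·1.7)·1.95 − 1500·4.8 − 1800·1.5 = 0 → D_y = 28295.4375/4.3 = 6580.33 ≈ 6580 N.
ΣF_y = 0: C_y + 6580.33 − 1950 − 1612.5·1.7 − 1500 − 1800 = 0 → C_y = 1411 N.
ΣF_x = 0: no horizontal applied forces, so C_x = 0.

C_x = 0, C_y = 1411 N, D_y = 6580 N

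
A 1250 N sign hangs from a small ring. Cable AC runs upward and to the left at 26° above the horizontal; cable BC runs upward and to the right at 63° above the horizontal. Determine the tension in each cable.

T_AC = 567.6 N, T_BC = 1124 N

ΣF_x = 0: −T_AC·cos26° + T_BC·cos63° = 0 → T_BC = 1.97976·T_AC.
ΣF_y = 0: T_AC·sin26° + T_BC·sin63° = 1250.
Substitute: T_AC·(0.438371 + 1.97976·0.891007) = 1250 → T_AC = 567.575 ≈ 567.6 N.
Then T_BC = 1.97976 × 567.575 = 1124 N.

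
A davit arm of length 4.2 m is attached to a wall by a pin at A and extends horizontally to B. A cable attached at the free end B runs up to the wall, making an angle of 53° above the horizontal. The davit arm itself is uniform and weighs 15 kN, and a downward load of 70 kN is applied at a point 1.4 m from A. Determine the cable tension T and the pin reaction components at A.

T = 38.61 kN, A_x = 23.23 kN, A_y = 54.17 kN

ΣM about A: T·sin53°·4.2 − 15·2.1 − 70·1.4 = 0 → T = 129.5/(4.2·0.798636) = 38.6075 ≈ 38.61 kN.
ΣF_x = 0: A_x − T·cos53° = 0 → A_x = 38.6075 × 0.601815 = 23.23 kN.
ΣF_y = 0: A_y + T·sin53° − 15 − 70 = 0 → A_y = 85 − 38.6075 × 0.798636 = 54.17 kN.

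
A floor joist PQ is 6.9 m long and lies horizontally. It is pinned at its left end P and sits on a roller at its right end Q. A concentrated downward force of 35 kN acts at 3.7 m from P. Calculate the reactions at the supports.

Moments about P: Q_y·6.9 − 35·3.7 = 0 → Q_y = 129.5/6.9 = 18.7681 ≈ 18.77 kN.
ΣF_y = 0: P_y + 18.7681 − 35 = 0 → P_y = 16.23 kN.
ΣF_x = 0: no horizontal applied forces, so P_x = 0.

P_x = 0, P_y = 16.23 kN, Q_y = 18.77 kN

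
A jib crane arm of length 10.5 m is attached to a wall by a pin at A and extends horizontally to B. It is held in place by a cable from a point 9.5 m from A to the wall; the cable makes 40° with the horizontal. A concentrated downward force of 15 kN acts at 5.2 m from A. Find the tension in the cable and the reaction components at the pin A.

T = 12.77 kN, A_x = 9.785 kN, A_y = 6.789 kN

ΣM about A: T·sin40°·9.5 − 15·5.2 = 0 → T = 78/(9.5·0.642788) = 12.7733 ≈ 12.77 kN.
ΣF_x = 0: A_x − T·cos40° = 0 → A_x = 12.7733 × 0.766044 = 9.785 kN.
ΣF_y = 0: A_y + T·sin40° − 15 = 0 → A_y = 15 − 12.7733 × 0.642788 = 6.789 kN.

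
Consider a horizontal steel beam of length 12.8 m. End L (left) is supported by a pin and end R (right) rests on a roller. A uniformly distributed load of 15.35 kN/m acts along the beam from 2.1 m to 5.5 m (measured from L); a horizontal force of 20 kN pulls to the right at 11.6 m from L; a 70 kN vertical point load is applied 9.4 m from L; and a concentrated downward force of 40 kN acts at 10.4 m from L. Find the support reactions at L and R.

Resultant of the distributed load: 15.35 × 3.4 = 52.19 kN at 3.8 m from L.
Moments about L: R_y·12.8 − (15.35·3.4)·3.8 − 70·9.4 − 40·10.4 = 0 → R_y = 1272.322/12.8 = 99.4002 ≈ 99.40 kN.
ΣF_y = 0: L_y + 99.4002 − 15.35·3.4 − 70 − 40 = 0 → L_y = 62.79 kN.
ΣF_x = 0: L_x + 20 = 0 → L_x = -20.00 kN.

L_x = -20.00 kN, L_y = 62.79 kN, R_y = 99.40 kN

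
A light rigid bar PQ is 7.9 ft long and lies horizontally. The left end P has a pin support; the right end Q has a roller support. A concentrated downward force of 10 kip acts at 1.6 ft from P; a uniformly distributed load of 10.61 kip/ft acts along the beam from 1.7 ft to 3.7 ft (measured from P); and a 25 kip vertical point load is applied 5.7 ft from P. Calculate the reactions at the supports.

Resultant of the distributed load: 10.61 × 2 = 21.22 kip at 2.7 ft from P.
Taking moments about P: Q_y·7.9 − 10·1.6 − (10.61·2)·2.7 − 25·5.7 = 0 → Q_y = 215.794/7.9 = 27.3157 ≈ 27.32 kip.
ΣF_y = 0: P_y + 27.3157 − 10 − 10.61·2 − 25 = 0 → P_y = 28.90 kip.
ΣF_x = 0: no horizontal applied forces, so P_x = 0.

P_x = 0, P_y = 28.90 kip, Q_y = 27.32 kip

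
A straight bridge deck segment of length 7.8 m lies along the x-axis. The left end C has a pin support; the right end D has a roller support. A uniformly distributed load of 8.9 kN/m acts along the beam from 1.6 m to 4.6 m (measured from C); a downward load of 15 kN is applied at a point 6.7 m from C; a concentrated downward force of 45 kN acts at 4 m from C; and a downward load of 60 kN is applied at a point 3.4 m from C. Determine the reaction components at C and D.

C_x = 0, C_y = 73.97 kN, D_y = 72.73 kN

Resultant of the distributed load: 8.9 × 3 = 26.7 kN at 3.1 m from C.
Taking moments about C: D_y·7.8 − (8.9·3)·3.1 − 15·6.7 − 45·4 − 60·3.4 = 0 → D_y = 567.27/7.8 = 72.7269 ≈ 72.73 kN.
ΣF_y = 0: C_y + 72.7269 − 8.9·3 − 15 − 45 − 60 = 0 → C_y = 73.97 kN.
ΣF_x = 0: no horizontal applied forces, so C_x = 0.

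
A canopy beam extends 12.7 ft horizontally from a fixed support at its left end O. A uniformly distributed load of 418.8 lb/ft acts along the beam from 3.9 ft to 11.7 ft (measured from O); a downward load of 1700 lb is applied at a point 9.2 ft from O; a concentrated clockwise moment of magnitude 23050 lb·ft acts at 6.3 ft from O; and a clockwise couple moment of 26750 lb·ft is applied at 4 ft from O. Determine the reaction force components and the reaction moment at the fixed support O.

Resultant of the distributed load: 418.8 × 7.8 = 3266.64 lb at 7.8 ft from O.
ΣF_x = 0: O_x = 0.
ΣF_y = 0: O_y − 418.8·7.8 − 1700 = 0 → O_y = 4967 lb.
ΣM about O: M_O − (418.8·7.8)·7.8 − 1700·9.2 − 23050 − 26750 = 0 → M_O = 90920 lb·ft.

O_x = 0, O_y = 4967 lb, M_O = 90920 lb·ft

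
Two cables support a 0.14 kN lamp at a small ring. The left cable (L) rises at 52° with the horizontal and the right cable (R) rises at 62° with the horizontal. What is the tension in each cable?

ΣF_x = 0: −T_L·cos52° + T_R·cos62° = 0 → T_R = 1.31139·T_L.
ΣF_y = 0: T_L·sin52° + T_R·sin62° = 0.14.
Substitute: T_L·(0.788011 + 1.31139·0.882948) = 0.14 → T_L = 0.0719461 ≈ 0.07195 kN.
Then T_R = 1.31139 × 0.0719461 = 0.09435 kN.

T_L = 0.07195 kN, T_R = 0.09435 kN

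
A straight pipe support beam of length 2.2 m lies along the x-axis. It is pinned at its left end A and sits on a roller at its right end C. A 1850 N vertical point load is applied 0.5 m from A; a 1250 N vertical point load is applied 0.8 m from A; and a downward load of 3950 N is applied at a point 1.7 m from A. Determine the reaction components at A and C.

ΣM about A: C_y·2.2 − 1850·0.5 − 1250·0.8 − 3950·1.7 = 0 → C_y = 8640/2.2 = 3927.27 ≈ 3927 N.
ΣF_y = 0: A_y + 3927.27 − 1850 − 1250 − 3950 = 0 → A_y = 3123 N.
ΣF_x = 0: no horizontal applied forces, so A_x = 0.

A_x = 0, A_y = 3123 N, C_y = 3927 N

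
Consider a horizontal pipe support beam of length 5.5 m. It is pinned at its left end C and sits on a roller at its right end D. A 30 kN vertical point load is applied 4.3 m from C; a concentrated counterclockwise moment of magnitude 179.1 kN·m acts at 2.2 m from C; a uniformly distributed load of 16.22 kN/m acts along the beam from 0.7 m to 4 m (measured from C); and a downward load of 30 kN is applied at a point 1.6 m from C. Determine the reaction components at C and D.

Resultant of the distributed load: 16.22 × 3.3 = 53.526 kN at 2.35 m from C.
Taking moments about C: D_y·5.5 − 30·4.3 + 179.1 − (16.22·3.3)·2.35 − 30·1.6 = 0 → D_y = 123.6861/5.5 = 22.4884 ≈ 22.49 kN.
ΣF_y = 0: C_y + 22.4884 − 30 − 16.22·3.3 − 30 = 0 → C_y = 91.04 kN.
ΣF_x = 0: no horizontal applied forces, so C_x = 0.

C_x = 0, C_y = 91.04 kN, D_y = 22.49 kN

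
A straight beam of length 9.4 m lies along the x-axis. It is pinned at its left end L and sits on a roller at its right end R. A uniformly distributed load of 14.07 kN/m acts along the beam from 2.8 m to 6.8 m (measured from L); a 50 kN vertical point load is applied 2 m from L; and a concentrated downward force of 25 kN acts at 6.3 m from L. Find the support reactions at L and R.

L_x = 0, L_y = 75.15 kN, R_y = 56.13 kN

Resultant of the distributed load: 14.07 × 4 = 56.28 kN at 4.8 m from L.
Taking moments about L: R_y·9.4 − (14.07·4)·4.8 − 50·2 − 25·6.3 = 0 → R_y = 527.644/9.4 = 56.1323 ≈ 56.13 kN.
ΣF_y = 0: L_y + 56.1323 − 14.07·4 − 50 − 25 = 0 → L_y = 75.15 kN.
ΣF_x = 0: no horizontal applied forces, so L_x = 0.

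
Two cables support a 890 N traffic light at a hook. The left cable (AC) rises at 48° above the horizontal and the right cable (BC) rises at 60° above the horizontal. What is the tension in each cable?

ΣF_x = 0: −T_AC·cos48° + T_BC·cos60° = 0 → T_BC = 1.33826·T_AC.
ΣF_y = 0: T_AC·sin48° + T_BC·sin60° = 890.
Substitute: T_AC·(0.743145 + 1.33826·0.866025) = 890 → T_AC = 467.901 ≈ 467.9 N.
Then T_BC = 1.33826 × 467.901 = 626.2 N.

T_AC = 467.9 N, T_BC = 626.2 N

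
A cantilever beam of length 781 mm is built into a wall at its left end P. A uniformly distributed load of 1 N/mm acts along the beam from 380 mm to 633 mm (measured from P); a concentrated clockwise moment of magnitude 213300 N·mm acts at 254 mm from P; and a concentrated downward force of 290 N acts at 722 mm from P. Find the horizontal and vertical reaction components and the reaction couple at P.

P_x = 0, P_y = 543.0 N, M_P = 550800 N·mm

Resultant of the distributed load: 1 × 253 = 253 N at 506.5 mm from P.
ΣF_x = 0: P_x = 0.
ΣF_y = 0: P_y − 1·253 − 290 = 0 → P_y = 543.0 N.
ΣM about P: M_P − (1·253)·506.5 − 213300 − 290·722 = 0 → M_P = 550800 N·mm.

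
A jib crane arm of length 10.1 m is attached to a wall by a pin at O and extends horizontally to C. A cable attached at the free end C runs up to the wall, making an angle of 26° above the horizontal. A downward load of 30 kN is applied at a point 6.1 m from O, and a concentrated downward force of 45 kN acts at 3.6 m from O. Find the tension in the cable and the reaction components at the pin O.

T = 77.92 kN, O_x = 70.04 kN, O_y = 40.84 kN

ΣM about O: T·sin26°·10.1 − 30·6.1 − 45·3.6 = 0 → T = 345/(10.1·0.438371) = 77.9212 ≈ 77.92 kN.
ΣF_x = 0: O_x − T·cos26° = 0 → O_x = 77.9212 × 0.898794 = 70.04 kN.
ΣF_y = 0: O_y + T·sin26° − 30 − 45 = 0 → O_y = 75 − 77.9212 × 0.438371 = 40.84 kN.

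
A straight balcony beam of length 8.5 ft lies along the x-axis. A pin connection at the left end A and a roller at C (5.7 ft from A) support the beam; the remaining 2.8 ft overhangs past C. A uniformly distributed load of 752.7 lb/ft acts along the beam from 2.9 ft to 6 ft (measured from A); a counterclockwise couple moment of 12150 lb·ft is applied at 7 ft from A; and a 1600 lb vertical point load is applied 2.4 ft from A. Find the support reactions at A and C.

A_x = 0, A_y = 3570 lb, C_y = 363.8 lb

Resultant of the distributed load: 752.7 × 3.1 = 2333.37 lb at 4.45 ft from A.
Moments about A: C_y·5.7 − (752.7·3.1)·4.45 + 12150 − 1600·2.4 = 0 → C_y = 2073.4965/5.7 = 363.771 ≈ 363.8 lb.
ΣF_y = 0: A_y + 363.771 − 752.7·3.1 − 1600 = 0 → A_y = 3570 lb.
ΣF_x = 0: no horizontal applied forces, so A_x = 0.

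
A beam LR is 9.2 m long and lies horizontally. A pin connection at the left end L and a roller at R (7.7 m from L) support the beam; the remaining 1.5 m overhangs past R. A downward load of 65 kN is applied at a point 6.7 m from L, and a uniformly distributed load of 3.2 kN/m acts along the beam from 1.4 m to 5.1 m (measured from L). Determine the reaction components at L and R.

L_x = 0, L_y = 15.28 kN, R_y = 61.56 kN

Resultant of the distributed load: 3.2 × 3.7 = 11.84 kN at 3.25 m from L.
Moments about L: R_y·7.7 − 65·6.7 − (3.2·3.7)·3.25 = 0 → R_y = 473.98/7.7 = 61.5558 ≈ 61.56 kN.
ΣF_y = 0: L_y + 61.5558 − 65 − 3.2·3.7 = 0 → L_y = 15.28 kN.
ΣF_x = 0: no horizontal applied forces, so L_x = 0.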